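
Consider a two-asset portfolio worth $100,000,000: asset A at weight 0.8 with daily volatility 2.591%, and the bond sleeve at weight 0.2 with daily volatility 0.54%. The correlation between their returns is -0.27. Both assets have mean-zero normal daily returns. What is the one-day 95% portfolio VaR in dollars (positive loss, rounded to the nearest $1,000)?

σ_p² = 0.8²·2.591² + 0.2²·0.54² + 2·-0.27·0.8·0.2·2.591·0.54 = 4.1873 (%²).
σ_p = √4.1873 = 2.046%.
At 95%, z = 1.645.
VaR = 1.645 × 2.046% = 3.366%; on $100,000,000 that is $3,366,000.

$3,366,000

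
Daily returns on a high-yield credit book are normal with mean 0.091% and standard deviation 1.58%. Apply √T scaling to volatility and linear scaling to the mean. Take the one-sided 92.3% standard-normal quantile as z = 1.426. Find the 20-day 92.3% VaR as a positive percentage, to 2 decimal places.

σ_{20d} = 1.58% × √20 = 7.066%; μ_{20d} = 20 × 0.091% = 1.820%.
VaR = −(1.820%) + 1.426 × 7.066% = 8.256%.

8.26%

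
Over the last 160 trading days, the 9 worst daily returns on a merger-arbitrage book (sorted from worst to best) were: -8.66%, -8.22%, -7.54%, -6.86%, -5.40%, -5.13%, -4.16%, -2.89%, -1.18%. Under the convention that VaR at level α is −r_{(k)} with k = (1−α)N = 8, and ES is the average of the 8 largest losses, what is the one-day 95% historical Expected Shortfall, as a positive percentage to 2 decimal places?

The 8 worst returns sum to -48.86%.
ES = −(-48.86%) / 8 = 6.1075% ≈ 6.11%.

6.11%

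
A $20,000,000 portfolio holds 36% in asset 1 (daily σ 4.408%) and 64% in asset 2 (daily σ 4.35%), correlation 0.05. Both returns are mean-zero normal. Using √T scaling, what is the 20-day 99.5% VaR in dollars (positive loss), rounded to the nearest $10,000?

$7,540,000

σ_p = √(0.36²·4.408² + 0.64²·4.35² + 2·0.05·0.36·0.64·4.408·4.35) = 3.273%.
σ_{20d} = 3.273% × √20 = 14.637%.
z(99.5%) = 2.576.
VaR = 2.576 × 14.637% = 37.705%; on $20,000,000 that is $7,541,000.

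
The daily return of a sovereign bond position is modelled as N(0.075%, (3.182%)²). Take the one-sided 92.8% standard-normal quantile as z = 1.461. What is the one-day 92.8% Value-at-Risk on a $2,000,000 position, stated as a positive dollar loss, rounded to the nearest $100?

$91,500

VaR = −μ + z·σ = −(0.075%) + 1.461 × 3.182% = 4.574%.
On $2,000,000: 0.04574 × $2,000,000 = $91,480.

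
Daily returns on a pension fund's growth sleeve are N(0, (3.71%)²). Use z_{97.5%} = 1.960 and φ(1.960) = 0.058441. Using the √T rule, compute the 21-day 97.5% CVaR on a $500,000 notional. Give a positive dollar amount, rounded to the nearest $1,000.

$199,000

σ_{21d} = 3.71% × √21 = 17.001%.
ES multiplier = φ(z)/(1−α) = 0.058441/0.025 = 2.338.
ES = 17.001% × 2.338 = 39.748%; on $500,000: $198,740.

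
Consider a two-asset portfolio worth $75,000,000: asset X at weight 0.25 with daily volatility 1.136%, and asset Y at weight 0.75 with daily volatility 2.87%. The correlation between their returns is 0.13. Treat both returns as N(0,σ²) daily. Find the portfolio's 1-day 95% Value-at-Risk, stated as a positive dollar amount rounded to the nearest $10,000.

σ_p² = 0.25²·1.136² + 0.75²·2.87² + 2·0.13·0.25·0.75·1.136·2.87 = 4.8729 (%²).
σ_p = √4.8729 = 2.207%.
At 95%, z = 1.645.
VaR = 1.645 × 2.207% = 3.631%; on $75,000,000 that is $2,723,250.

$2,720,000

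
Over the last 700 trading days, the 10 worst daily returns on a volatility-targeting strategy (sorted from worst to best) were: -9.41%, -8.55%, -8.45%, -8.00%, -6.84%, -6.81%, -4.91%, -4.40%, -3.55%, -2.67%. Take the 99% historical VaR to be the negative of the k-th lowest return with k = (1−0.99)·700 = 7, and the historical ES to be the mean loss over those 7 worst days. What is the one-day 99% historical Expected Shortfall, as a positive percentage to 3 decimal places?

The 7 worst returns sum to -52.97%.
ES = −(-52.97%) / 7 = 7.5671…% ≈ 7.567%.

7.567%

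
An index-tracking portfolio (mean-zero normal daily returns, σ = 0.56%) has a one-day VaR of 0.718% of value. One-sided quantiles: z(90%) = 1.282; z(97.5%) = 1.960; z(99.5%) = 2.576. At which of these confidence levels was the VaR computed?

90%

Implied z = VaR/σ = 0.718 / 0.56 = 1.282.
This matches z(90%) = 1.282.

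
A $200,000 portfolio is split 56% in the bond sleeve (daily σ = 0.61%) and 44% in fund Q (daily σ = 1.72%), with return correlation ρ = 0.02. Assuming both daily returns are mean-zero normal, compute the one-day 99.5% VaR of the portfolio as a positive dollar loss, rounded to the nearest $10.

σ_p² = 0.56²·0.61² + 0.44²·1.72² + 2·0.02·0.56·0.44·0.61·1.72 = 0.6998 (%²).
σ_p = √0.6998 = 0.837%.
At 99.5%, z = 2.576.
VaR = 2.576 × 0.837% = 2.156%; on $200,000 that is $4,312.

$4,310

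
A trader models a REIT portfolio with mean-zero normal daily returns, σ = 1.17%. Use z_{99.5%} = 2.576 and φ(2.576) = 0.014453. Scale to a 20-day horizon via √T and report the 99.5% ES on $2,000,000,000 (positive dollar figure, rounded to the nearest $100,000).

σ_{20d} = 1.17% × √20 = 5.232%.
ES multiplier = φ(z)/(1−α) = 0.014453/0.005 = 2.891.
ES = 5.232% × 2.891 = 15.126%; on $2,000,000,000: $302,520,000.

$302,500,000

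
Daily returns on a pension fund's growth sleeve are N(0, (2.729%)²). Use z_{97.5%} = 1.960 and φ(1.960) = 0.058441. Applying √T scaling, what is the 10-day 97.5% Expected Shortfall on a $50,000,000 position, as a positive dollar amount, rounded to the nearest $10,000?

$10,090,000

σ_{10d} = 2.729% × √10 = 8.630%.
ES multiplier = φ(z)/(1−α) = 0.058441/0.025 = 2.338.
ES = 8.630% × 2.338 = 20.177%; on $50,000,000: $10,088,500.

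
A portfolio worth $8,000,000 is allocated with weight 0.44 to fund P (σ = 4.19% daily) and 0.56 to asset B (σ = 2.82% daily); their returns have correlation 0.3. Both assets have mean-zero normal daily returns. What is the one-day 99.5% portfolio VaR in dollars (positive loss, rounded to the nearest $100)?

$569,600

σ_p² = 0.44²·4.19² + 0.56²·2.82² + 2·0.3·0.44·0.56·4.19·2.82 = 7.6396 (%²).
σ_p = √7.6396 = 2.764%.
At 99.5%, z = 2.576.
VaR = 2.576 × 2.764% = 7.120%; on $8,000,000 that is $569,600.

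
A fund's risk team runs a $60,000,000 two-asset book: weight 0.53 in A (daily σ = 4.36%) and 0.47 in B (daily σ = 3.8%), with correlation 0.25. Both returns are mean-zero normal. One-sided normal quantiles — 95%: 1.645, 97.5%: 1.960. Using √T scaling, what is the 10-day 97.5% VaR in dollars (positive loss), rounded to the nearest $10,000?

$12,100,000

σ_p = √(0.53²·4.36² + 0.47²·3.8² + 2·0.25·0.53·0.47·4.36·3.8) = 3.255%.
σ_{10d} = 3.255% × √10 = 10.293%.
VaR = 1.960 × 10.293% = 20.174%; on $60,000,000 that is $12,104,400.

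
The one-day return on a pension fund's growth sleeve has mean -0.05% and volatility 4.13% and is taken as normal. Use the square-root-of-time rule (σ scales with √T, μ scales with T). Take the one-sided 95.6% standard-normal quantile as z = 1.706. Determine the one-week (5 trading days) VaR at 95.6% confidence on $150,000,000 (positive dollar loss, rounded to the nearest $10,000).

$24,010,000

σ_{5d} = 4.13% × √5 = 9.235%; μ_{5d} = 5 × -0.05% = -0.250%.
VaR = −(-0.250%) + 1.706 × 9.235% = 16.005%.
On $150,000,000: 0.16005 × $150,000,000 = $24,007,500.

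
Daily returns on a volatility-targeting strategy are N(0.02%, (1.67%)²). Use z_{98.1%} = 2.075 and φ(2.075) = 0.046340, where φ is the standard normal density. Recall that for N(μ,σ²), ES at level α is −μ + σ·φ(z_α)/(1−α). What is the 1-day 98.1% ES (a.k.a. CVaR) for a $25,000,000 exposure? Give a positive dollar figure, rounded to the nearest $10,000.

$1,010,000

Tail multiplier: φ(z)/(1−α) = 0.046340 / 0.019 = 2.439.
ES = −(0.02%) + 1.67% × 2.439 = 4.053%.
On $25,000,000: 0.04053 × $25,000,000 = $1,013,250.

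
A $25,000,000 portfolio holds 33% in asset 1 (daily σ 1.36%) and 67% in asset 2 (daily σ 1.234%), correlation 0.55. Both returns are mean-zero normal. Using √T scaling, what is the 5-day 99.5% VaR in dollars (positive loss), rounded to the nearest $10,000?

σ_p = √(0.33²·1.36² + 0.67²·1.234² + 2·0.55·0.33·0.67·1.36·1.234) = 1.137%.
σ_{5d} = 1.137% × √5 = 2.542%.
z(99.5%) = 2.576.
VaR = 2.576 × 2.542% = 6.548%; on $25,000,000 that is $1,637,000.

$1,640,000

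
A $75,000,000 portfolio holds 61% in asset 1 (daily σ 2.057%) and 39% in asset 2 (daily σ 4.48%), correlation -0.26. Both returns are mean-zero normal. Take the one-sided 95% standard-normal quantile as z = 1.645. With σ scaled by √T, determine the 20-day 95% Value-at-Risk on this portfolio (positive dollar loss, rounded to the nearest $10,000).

σ_p = √(0.61²·2.057² + 0.39²·4.48² + 2·-0.26·0.61·0.39·2.057·4.48) = 1.867%.
σ_{20d} = 1.867% × √20 = 8.349%.
VaR = 1.645 × 8.349% = 13.734%; on $75,000,000 that is $10,300,500.

$10,300,000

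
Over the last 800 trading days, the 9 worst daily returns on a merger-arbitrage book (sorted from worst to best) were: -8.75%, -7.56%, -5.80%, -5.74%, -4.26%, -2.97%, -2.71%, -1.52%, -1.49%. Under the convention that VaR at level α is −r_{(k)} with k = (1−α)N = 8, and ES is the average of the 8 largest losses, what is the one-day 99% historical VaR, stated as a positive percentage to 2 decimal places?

k = 8; the 8th lowest return is -1.52%, so VaR = 1.52%.

1.52%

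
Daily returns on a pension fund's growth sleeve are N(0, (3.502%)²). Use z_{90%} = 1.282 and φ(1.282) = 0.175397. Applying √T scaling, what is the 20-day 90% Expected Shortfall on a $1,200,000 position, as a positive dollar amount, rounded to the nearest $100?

σ_{20d} = 3.502% × √20 = 15.661%.
ES multiplier = φ(z)/(1−α) = 0.175397/0.1 = 1.754.
ES = 15.661% × 1.754 = 27.469%; on $1,200,000: $329,628.

$329,600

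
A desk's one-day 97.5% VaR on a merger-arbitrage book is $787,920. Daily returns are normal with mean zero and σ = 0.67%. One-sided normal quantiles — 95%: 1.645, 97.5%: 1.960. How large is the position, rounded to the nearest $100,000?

VaR as a fraction of value: z·σ = 1.960 × 0.67% = 1.3132%.
Position = $787,920 / 0.013132 = $60,000,000.

$60,000,000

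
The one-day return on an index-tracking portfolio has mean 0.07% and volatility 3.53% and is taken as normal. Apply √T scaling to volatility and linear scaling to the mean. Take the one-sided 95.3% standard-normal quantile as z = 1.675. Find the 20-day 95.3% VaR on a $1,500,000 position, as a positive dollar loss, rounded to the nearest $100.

$375,600

σ_{20d} = 3.53% × √20 = 15.787%; μ_{20d} = 20 × 0.07% = 1.400%.
VaR = −(1.400%) + 1.675 × 15.787% = 25.043%.
On $1,500,000: 0.25043 × $1,500,000 = $375,645.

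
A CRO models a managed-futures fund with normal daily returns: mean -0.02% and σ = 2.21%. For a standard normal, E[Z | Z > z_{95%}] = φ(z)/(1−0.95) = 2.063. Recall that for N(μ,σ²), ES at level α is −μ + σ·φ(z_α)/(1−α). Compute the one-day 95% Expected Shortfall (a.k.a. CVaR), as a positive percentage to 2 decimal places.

ES = −(-0.02%) + 2.21% × 2.063 = 4.579%.

4.58%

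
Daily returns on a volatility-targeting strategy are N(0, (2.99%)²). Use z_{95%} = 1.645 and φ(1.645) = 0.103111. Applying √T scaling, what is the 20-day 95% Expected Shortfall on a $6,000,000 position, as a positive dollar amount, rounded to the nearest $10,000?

σ_{20d} = 2.99% × √20 = 13.372%.
ES multiplier = φ(z)/(1−α) = 0.103111/0.05 = 2.062.
ES = 13.372% × 2.062 = 27.573%; on $6,000,000: $1,654,380.

$1,650,000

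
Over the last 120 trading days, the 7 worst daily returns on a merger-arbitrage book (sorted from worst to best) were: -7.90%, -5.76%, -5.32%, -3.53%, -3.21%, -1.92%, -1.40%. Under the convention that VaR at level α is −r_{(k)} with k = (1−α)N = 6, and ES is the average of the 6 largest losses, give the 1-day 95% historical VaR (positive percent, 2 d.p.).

k = 6; the 6th lowest return is -1.92%, so VaR = 1.92%.

1.92%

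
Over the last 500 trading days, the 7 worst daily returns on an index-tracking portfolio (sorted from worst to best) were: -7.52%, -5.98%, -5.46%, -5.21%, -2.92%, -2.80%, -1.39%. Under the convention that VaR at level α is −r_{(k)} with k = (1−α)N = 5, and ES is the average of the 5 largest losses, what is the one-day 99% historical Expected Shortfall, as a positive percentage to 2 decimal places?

The 5 worst returns sum to -27.09%.
ES = −(-27.09%) / 5 = 5.418% ≈ 5.42%.

5.42%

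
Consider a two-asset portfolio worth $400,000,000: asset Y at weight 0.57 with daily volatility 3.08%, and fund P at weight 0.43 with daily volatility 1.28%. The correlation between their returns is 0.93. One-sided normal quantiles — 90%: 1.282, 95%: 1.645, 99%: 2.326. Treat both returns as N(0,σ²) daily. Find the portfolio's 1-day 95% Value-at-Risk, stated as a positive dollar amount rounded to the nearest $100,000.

$15,000,000

σ_p² = 0.57²·3.08² + 0.43²·1.28² + 2·0.93·0.57·0.43·3.08·1.28 = 5.1824 (%²).
σ_p = √5.1824 = 2.276%.
VaR = 1.645 × 2.276% = 3.744%; on $400,000,000 that is $14,976,000.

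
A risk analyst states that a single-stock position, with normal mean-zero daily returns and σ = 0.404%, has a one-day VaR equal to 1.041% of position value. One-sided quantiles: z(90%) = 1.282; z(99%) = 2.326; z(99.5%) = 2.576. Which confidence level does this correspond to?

99.5%

Implied z = VaR/σ = 1.041 / 0.404 = 2.577.
This matches z(99.5%) = 2.576.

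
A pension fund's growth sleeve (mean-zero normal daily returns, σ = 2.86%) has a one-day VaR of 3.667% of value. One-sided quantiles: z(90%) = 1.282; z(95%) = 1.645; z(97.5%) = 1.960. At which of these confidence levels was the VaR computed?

90%

Implied z = VaR/σ = 3.667 / 2.86 = 1.282.
This matches z(90%) = 1.282.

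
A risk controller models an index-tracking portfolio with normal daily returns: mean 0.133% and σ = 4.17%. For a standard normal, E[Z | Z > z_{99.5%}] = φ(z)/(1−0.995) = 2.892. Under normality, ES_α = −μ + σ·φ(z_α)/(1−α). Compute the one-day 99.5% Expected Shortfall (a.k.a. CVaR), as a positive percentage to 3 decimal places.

ES = −(0.133%) + 4.17% × 2.892 = 11.927%.

11.927%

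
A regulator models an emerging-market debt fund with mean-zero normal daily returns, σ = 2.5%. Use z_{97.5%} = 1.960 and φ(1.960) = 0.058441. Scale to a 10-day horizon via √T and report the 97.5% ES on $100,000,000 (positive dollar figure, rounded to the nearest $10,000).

σ_{10d} = 2.5% × √10 = 7.906%.
ES multiplier = φ(z)/(1−α) = 0.058441/0.025 = 2.338.
ES = 7.906% × 2.338 = 18.484%; on $100,000,000: $18,484,000.

$18,480,000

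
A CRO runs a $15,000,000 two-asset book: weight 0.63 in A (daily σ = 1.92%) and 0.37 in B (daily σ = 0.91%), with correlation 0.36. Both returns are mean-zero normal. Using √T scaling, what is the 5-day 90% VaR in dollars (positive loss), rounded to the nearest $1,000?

$588,000

σ_p = √(0.63²·1.92² + 0.37²·0.91² + 2·0.36·0.63·0.37·1.92·0.91) = 1.367%.
σ_{5d} = 1.367% × √5 = 3.057%.
z(90%) = 1.282.
VaR = 1.282 × 3.057% = 3.919%; on $15,000,000 that is $587,850.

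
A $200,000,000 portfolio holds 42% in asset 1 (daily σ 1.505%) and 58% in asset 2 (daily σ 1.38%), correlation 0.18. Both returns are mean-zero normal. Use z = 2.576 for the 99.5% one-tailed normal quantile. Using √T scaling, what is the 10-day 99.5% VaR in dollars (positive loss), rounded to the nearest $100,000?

σ_p = √(0.42²·1.505² + 0.58²·1.38² + 2·0.18·0.42·0.58·1.505·1.38) = 1.106%.
σ_{10d} = 1.106% × √10 = 3.497%.
VaR = 2.576 × 3.497% = 9.008%; on $200,000,000 that is $18,016,000.

$18,000,000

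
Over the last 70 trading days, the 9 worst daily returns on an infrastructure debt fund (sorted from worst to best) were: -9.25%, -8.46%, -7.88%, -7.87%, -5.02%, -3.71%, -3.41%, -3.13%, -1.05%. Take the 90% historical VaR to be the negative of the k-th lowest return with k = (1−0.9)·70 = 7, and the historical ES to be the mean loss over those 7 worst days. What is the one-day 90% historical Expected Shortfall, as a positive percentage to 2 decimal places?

The 7 worst returns sum to -45.60%.
ES = −(-45.60%) / 7 = 6.5142…% ≈ 6.51%.

6.51%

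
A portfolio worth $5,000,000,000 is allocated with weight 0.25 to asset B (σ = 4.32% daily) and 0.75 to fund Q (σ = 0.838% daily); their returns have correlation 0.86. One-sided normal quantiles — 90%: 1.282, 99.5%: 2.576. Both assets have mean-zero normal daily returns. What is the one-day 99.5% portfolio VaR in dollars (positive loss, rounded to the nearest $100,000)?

σ_p² = 0.25²·4.32² + 0.75²·0.838² + 2·0.86·0.25·0.75·4.32·0.838 = 2.7289 (%²).
σ_p = √2.7289 = 1.652%.
VaR = 2.576 × 1.652% = 4.256%; on $5,000,000,000 that is $212,800,000.

$212,800,000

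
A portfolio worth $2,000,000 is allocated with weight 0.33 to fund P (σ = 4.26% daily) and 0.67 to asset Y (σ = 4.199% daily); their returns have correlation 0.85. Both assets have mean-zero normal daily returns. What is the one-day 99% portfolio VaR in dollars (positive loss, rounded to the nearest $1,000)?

$190,000

σ_p² = 0.33²·4.26² + 0.67²·4.199² + 2·0.85·0.33·0.67·4.26·4.199 = 16.6146 (%²).
σ_p = √16.6146 = 4.076%.
At 99%, z = 2.326.
VaR = 2.326 × 4.076% = 9.481%; on $2,000,000 that is $189,620.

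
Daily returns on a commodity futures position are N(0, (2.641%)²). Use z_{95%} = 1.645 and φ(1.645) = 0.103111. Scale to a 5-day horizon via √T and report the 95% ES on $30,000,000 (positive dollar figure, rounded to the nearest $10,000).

$3,650,000

σ_{5d} = 2.641% × √5 = 5.905%.
ES multiplier = φ(z)/(1−α) = 0.103111/0.05 = 2.062.
ES = 5.905% × 2.062 = 12.176%; on $30,000,000: $3,652,800.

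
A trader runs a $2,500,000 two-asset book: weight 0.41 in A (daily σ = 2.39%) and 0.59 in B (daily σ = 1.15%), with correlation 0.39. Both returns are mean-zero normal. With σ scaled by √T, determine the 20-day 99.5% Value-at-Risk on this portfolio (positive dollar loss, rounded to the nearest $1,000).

$401,000

σ_p = √(0.41²·2.39² + 0.59²·1.15² + 2·0.39·0.41·0.59·2.39·1.15) = 1.393%.
σ_{20d} = 1.393% × √20 = 6.230%.
z(99.5%) = 2.576.
VaR = 2.576 × 6.230% = 16.048%; on $2,500,000 that is $401,200.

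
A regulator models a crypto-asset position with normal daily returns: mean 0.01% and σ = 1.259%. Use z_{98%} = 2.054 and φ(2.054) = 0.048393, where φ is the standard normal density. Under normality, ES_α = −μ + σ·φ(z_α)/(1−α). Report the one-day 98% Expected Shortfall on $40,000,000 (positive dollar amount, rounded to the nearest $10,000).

Tail multiplier: φ(z)/(1−α) = 0.048393 / 0.02 = 2.420.
ES = −(0.01%) + 1.259% × 2.420 = 3.037%.
On $40,000,000: 0.03037 × $40,000,000 = $1,214,800.

$1,210,000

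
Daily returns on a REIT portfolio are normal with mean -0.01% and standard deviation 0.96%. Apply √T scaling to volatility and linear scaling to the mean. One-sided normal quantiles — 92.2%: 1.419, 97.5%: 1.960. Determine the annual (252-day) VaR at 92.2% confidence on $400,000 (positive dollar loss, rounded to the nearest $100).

$96,600

σ_{252d} = 0.96% × √252 = 15.240%; μ_{252d} = 252 × -0.01% = -2.520%.
VaR = −(-2.520%) + 1.419 × 15.240% = 24.146%.
On $400,000: 0.24146 × $400,000 = $96,584.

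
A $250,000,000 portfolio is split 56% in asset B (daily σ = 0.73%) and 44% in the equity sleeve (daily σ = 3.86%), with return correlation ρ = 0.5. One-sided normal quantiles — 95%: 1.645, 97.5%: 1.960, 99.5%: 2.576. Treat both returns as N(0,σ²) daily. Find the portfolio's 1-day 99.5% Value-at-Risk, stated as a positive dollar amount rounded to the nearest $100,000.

σ_p² = 0.56²·0.73² + 0.44²·3.86² + 2·0.5·0.56·0.44·0.73·3.86 = 3.7460 (%²).
σ_p = √3.7460 = 1.935%.
VaR = 2.576 × 1.935% = 4.985%; on $250,000,000 that is $12,462,500.

$12,500,000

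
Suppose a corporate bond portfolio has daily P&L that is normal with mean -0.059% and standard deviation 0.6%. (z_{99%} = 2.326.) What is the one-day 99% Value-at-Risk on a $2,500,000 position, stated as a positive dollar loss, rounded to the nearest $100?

$36,400

VaR = −μ + z·σ = −(-0.059%) + 2.326 × 0.6% = 1.455%.
On $2,500,000: 0.01455 × $2,500,000 = $36,375.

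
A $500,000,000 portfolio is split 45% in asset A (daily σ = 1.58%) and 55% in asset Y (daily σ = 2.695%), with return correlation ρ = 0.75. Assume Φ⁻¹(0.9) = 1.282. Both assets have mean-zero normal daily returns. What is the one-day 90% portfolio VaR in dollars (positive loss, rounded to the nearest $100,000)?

$13,300,000

σ_p² = 0.45²·1.58² + 0.55²·2.695² + 2·0.75·0.45·0.55·1.58·2.695 = 4.2834 (%²).
σ_p = √4.2834 = 2.070%.
VaR = 1.282 × 2.070% = 2.654%; on $500,000,000 that is $13,270,000.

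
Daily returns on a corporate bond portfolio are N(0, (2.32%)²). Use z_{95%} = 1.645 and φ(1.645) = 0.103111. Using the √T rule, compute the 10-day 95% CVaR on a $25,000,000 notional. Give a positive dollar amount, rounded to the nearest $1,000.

$3,782,000

σ_{10d} = 2.32% × √10 = 7.336%.
ES multiplier = φ(z)/(1−α) = 0.103111/0.05 = 2.062.
ES = 7.336% × 2.062 = 15.127%; on $25,000,000: $3,781,750.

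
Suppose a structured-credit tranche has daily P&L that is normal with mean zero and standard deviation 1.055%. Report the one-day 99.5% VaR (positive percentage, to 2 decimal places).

2.72%

At 99.5% one-sided, z = 2.576.
VaR = z·σ = 2.576 × 1.055% = 2.718%.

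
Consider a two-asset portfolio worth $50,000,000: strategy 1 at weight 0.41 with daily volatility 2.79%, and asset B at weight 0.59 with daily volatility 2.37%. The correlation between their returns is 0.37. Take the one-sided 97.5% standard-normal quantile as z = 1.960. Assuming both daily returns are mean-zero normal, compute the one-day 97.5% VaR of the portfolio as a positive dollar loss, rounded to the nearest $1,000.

$2,067,000

σ_p² = 0.41²·2.79² + 0.59²·2.37² + 2·0.37·0.41·0.59·2.79·2.37 = 4.4474 (%²).
σ_p = √4.4474 = 2.109%.
VaR = 1.960 × 2.109% = 4.134%; on $50,000,000 that is $2,067,000.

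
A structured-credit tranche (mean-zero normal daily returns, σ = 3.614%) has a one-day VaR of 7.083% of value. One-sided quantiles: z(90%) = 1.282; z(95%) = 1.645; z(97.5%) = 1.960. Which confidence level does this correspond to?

97.5%

Implied z = VaR/σ = 7.083 / 3.614 = 1.960.
This matches z(97.5%) = 1.960.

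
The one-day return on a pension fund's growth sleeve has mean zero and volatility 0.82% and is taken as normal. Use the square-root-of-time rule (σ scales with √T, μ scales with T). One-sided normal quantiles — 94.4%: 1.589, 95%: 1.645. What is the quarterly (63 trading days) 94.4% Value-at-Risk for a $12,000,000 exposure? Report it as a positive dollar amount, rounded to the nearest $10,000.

$1,240,000

σ_{63d} = 0.82% × √63 = 6.509%.
VaR = 1.589 × 6.509% = 10.343%.
On $12,000,000: 0.10343 × $12,000,000 = $1,241,160.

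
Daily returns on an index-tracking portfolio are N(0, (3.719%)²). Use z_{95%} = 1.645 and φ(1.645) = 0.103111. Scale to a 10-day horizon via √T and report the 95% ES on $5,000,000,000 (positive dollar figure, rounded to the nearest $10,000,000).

$1,210,000,000

σ_{10d} = 3.719% × √10 = 11.761%.
ES multiplier = φ(z)/(1−α) = 0.103111/0.05 = 2.062.
ES = 11.761% × 2.062 = 24.251%; on $5,000,000,000: $1,212,550,000.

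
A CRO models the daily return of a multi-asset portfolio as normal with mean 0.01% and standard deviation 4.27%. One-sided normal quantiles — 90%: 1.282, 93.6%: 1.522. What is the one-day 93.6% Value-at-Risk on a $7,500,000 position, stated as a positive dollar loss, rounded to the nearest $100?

VaR = −μ + z·σ = −(0.01%) + 1.522 × 4.27% = 6.489%.
On $7,500,000: 0.06489 × $7,500,000 = $486,675.

$486,700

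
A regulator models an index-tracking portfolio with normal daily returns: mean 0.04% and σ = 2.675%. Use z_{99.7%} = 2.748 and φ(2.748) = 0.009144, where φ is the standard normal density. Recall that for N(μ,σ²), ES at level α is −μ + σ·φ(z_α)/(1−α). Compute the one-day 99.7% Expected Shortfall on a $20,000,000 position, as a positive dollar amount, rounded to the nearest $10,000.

Tail multiplier: φ(z)/(1−α) = 0.009144 / 0.003 = 3.048.
ES = −(0.04%) + 2.675% × 3.048 = 8.113%.
On $20,000,000: 0.08113 × $20,000,000 = $1,622,600.

$1,620,000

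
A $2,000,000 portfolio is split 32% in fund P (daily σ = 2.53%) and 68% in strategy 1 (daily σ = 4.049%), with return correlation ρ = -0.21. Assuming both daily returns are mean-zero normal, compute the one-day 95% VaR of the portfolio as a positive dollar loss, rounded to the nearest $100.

σ_p² = 0.32²·2.53² + 0.68²·4.049² + 2·-0.21·0.32·0.68·2.53·4.049 = 7.3000 (%²).
σ_p = √7.3000 = 2.702%.
At 95%, z = 1.645.
VaR = 1.645 × 2.702% = 4.445%; on $2,000,000 that is $88,900.

$88,900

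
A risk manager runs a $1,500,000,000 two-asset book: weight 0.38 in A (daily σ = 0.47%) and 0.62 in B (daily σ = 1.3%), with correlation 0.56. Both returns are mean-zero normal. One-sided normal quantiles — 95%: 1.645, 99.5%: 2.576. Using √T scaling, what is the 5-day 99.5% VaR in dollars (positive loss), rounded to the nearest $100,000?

σ_p = √(0.38²·0.47² + 0.62²·1.3² + 2·0.56·0.38·0.62·0.47·1.3) = 0.918%.
σ_{5d} = 0.918% × √5 = 2.053%.
VaR = 2.576 × 2.053% = 5.289%; on $1,500,000,000 that is $79,335,000.

$79,300,000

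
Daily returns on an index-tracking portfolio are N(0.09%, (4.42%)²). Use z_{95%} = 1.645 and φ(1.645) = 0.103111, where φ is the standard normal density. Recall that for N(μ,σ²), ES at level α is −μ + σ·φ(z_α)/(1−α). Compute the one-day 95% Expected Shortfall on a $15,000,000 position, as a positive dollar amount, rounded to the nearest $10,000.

$1,350,000

Tail multiplier: φ(z)/(1−α) = 0.103111 / 0.05 = 2.062.
ES = −(0.09%) + 4.42% × 2.062 = 9.024%.
On $15,000,000: 0.09024 × $15,000,000 = $1,353,600.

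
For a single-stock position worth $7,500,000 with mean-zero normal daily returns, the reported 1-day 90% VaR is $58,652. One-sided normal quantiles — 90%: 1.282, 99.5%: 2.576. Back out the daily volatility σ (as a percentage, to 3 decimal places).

VaR as a fraction: $58,652 / $7,500,000 = 0.782%.
σ = VaR / z = 0.782% / 1.282 = 0.610%.

0.610%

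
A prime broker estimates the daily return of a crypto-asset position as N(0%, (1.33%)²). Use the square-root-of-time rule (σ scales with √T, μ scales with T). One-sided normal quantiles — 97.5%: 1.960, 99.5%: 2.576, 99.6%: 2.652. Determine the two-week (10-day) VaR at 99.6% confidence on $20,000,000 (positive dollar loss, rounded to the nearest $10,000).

$2,230,000

σ_{10d} = 1.33% × √10 = 4.206%.
VaR = 2.652 × 4.206% = 11.154%.
On $20,000,000: 0.11154 × $20,000,000 = $2,230,800.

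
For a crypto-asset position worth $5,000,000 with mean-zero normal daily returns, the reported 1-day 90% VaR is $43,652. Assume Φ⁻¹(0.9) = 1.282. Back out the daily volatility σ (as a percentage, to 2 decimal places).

0.68%

VaR as a fraction: $43,652 / $5,000,000 = 0.873%.
σ = VaR / z = 0.873% / 1.282 = 0.681%.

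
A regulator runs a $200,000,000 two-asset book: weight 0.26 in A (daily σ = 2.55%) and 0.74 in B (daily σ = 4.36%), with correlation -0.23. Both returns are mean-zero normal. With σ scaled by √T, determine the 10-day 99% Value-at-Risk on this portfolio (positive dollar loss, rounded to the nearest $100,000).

σ_p = √(0.26²·2.55² + 0.74²·4.36² + 2·-0.23·0.26·0.74·2.55·4.36) = 3.141%.
σ_{10d} = 3.141% × √10 = 9.933%.
z(99%) = 2.326.
VaR = 2.326 × 9.933% = 23.104%; on $200,000,000 that is $46,208,000.

$46,200,000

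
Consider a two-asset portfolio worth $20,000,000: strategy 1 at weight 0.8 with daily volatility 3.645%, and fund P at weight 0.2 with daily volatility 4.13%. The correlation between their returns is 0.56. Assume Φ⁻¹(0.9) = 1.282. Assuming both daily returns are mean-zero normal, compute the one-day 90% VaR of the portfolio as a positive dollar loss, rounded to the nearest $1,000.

σ_p² = 0.8²·3.645² + 0.2²·4.13² + 2·0.56·0.8·0.2·3.645·4.13 = 11.8830 (%²).
σ_p = √11.8830 = 3.447%.
VaR = 1.282 × 3.447% = 4.419%; on $20,000,000 that is $883,800.

$884,000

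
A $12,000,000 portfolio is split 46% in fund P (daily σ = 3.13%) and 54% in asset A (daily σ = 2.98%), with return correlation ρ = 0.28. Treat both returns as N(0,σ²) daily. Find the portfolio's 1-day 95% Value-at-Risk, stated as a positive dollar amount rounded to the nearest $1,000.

σ_p² = 0.46²·3.13² + 0.54²·2.98² + 2·0.28·0.46·0.54·3.13·2.98 = 5.9600 (%²).
σ_p = √5.9600 = 2.441%.
At 95%, z = 1.645.
VaR = 1.645 × 2.441% = 4.015%; on $12,000,000 that is $481,800.

$482,000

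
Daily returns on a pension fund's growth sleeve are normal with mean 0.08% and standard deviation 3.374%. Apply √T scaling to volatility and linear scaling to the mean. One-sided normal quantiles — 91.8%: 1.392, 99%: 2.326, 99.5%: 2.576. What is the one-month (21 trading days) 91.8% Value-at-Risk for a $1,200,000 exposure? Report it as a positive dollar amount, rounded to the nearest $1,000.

σ_{21d} = 3.374% × √21 = 15.462%; μ_{21d} = 21 × 0.08% = 1.680%.
VaR = −(1.680%) + 1.392 × 15.462% = 19.843%.
On $1,200,000: 0.19843 × $1,200,000 = $238,116.

$238,000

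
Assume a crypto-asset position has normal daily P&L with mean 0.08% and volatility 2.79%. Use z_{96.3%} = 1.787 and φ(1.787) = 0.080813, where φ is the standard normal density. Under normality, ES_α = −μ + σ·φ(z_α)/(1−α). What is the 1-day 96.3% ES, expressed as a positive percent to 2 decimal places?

Tail multiplier: φ(z)/(1−α) = 0.080813 / 0.037 = 2.184.
ES = −(0.08%) + 2.79% × 2.184 = 6.013%.

6.01%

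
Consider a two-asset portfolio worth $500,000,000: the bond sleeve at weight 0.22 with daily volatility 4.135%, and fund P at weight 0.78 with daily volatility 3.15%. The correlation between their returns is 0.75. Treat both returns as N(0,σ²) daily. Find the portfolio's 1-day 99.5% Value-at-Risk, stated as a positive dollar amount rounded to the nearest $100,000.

σ_p² = 0.22²·4.135² + 0.78²·3.15² + 2·0.75·0.22·0.78·4.135·3.15 = 10.2171 (%²).
σ_p = √10.2171 = 3.196%.
At 99.5%, z = 2.576.
VaR = 2.576 × 3.196% = 8.233%; on $500,000,000 that is $41,165,000.

$41,200,000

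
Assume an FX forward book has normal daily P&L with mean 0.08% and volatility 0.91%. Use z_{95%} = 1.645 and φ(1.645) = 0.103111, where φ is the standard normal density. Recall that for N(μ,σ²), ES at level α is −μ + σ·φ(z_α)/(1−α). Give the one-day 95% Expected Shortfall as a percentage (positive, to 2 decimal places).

Tail multiplier: φ(z)/(1−α) = 0.103111 / 0.05 = 2.062.
ES = −(0.08%) + 0.91% × 2.062 = 1.796%.

1.80%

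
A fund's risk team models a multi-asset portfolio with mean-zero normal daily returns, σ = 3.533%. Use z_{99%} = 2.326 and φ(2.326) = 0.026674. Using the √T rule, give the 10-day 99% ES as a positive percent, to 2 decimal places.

σ_{10d} = 3.533% × √10 = 11.172%.
ES multiplier = φ(z)/(1−α) = 0.026674/0.01 = 2.667.
ES = 11.172% × 2.667 = 29.796%.

29.80%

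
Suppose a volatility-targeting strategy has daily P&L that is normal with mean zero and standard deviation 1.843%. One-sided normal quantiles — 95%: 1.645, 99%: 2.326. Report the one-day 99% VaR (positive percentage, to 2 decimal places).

4.29%

VaR = z·σ = 2.326 × 1.843% = 4.287%.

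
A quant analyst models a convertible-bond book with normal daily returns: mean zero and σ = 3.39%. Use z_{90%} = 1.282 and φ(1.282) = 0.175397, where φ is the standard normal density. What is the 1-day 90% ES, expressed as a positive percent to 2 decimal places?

5.95%

Tail multiplier: φ(z)/(1−α) = 0.175397 / 0.1 = 1.754.
ES = 3.39% × 1.754 = 5.946%.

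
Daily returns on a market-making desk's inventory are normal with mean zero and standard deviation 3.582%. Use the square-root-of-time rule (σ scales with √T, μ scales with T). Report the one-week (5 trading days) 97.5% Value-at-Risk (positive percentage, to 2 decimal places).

At 97.5%, z = 1.960.
σ_{5d} = 3.582% × √5 = 8.010%.
VaR = 1.960 × 8.010% = 15.700%.

15.70%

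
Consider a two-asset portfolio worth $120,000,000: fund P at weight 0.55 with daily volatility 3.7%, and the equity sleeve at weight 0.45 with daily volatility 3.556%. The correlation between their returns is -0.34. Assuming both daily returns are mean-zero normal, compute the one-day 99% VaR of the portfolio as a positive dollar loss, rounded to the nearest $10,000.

$5,910,000

σ_p² = 0.55²·3.7² + 0.45²·3.556² + 2·-0.34·0.55·0.45·3.7·3.556 = 4.4875 (%²).
σ_p = √4.4875 = 2.118%.
At 99%, z = 2.326.
VaR = 2.326 × 2.118% = 4.926%; on $120,000,000 that is $5,911,200.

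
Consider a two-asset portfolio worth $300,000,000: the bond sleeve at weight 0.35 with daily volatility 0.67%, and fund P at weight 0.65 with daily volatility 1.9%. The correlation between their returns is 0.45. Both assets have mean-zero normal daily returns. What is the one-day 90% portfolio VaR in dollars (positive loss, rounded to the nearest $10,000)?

$5,220,000

σ_p² = 0.35²·0.67² + 0.65²·1.9² + 2·0.45·0.35·0.65·0.67·1.9 = 1.8409 (%²).
σ_p = √1.8409 = 1.357%.
At 90%, z = 1.282.
VaR = 1.282 × 1.357% = 1.740%; on $300,000,000 that is $5,220,000.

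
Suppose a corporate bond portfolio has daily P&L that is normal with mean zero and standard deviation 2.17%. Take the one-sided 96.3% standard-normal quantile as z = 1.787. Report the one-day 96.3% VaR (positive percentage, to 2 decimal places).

3.88%

VaR = z·σ = 1.787 × 2.17% = 3.878%.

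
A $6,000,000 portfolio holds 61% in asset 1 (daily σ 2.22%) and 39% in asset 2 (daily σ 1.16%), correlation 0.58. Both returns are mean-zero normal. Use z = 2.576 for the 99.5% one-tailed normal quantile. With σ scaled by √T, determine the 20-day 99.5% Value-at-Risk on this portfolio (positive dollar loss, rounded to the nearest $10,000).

$1,150,000

σ_p = √(0.61²·2.22² + 0.39²·1.16² + 2·0.58·0.61·0.39·2.22·1.16) = 1.658%.
σ_{20d} = 1.658% × √20 = 7.415%.
VaR = 2.576 × 7.415% = 19.101%; on $6,000,000 that is $1,146,060.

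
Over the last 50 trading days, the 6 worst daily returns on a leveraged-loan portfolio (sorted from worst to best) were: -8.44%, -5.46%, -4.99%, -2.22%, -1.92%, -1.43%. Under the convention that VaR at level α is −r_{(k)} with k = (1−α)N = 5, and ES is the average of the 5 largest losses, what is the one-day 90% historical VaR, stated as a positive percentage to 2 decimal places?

k = 5; the 5th lowest return is -1.92%, so VaR = 1.92%.

1.92%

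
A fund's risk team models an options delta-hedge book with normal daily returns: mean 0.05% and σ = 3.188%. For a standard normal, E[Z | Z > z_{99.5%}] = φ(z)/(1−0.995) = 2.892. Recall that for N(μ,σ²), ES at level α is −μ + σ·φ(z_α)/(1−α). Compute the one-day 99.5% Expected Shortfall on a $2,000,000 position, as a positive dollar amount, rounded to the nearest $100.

ES = −(0.05%) + 3.188% × 2.892 = 9.170%.
On $2,000,000: 0.09170 × $2,000,000 = $183,400.

$183,400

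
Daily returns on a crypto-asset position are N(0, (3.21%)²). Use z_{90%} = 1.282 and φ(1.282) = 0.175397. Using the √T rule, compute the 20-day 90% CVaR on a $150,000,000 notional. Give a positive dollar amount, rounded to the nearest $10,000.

σ_{20d} = 3.21% × √20 = 14.356%.
ES multiplier = φ(z)/(1−α) = 0.175397/0.1 = 1.754.
ES = 14.356% × 1.754 = 25.180%; on $150,000,000: $37,770,000.

$37,770,000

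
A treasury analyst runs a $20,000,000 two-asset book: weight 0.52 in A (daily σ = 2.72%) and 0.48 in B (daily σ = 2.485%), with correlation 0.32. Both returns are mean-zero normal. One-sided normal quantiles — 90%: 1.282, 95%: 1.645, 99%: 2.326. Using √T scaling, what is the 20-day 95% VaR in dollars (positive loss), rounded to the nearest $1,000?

$3,122,000

σ_p = √(0.52²·2.72² + 0.48²·2.485² + 2·0.32·0.52·0.48·2.72·2.485) = 2.122%.
σ_{20d} = 2.122% × √20 = 9.490%.
VaR = 1.645 × 9.490% = 15.611%; on $20,000,000 that is $3,122,200.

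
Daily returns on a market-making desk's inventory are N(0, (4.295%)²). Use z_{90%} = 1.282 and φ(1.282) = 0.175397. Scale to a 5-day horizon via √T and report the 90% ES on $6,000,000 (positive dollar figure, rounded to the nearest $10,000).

σ_{5d} = 4.295% × √5 = 9.604%.
ES multiplier = φ(z)/(1−α) = 0.175397/0.1 = 1.754.
ES = 9.604% × 1.754 = 16.845%; on $6,000,000: $1,010,700.

$1,010,000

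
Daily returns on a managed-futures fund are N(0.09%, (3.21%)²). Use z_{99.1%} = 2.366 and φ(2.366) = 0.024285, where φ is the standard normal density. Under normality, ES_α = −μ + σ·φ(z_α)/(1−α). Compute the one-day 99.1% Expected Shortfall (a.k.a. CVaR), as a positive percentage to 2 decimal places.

Tail multiplier: φ(z)/(1−α) = 0.024285 / 0.009 = 2.698.
ES = −(0.09%) + 3.21% × 2.698 = 8.571%.

8.57%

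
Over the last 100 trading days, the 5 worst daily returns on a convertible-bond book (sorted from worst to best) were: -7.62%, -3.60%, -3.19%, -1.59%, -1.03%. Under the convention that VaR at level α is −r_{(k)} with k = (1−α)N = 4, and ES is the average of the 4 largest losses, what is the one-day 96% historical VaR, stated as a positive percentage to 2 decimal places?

1.59%

k = 4; the 4th lowest return is -1.59%, so VaR = 1.59%.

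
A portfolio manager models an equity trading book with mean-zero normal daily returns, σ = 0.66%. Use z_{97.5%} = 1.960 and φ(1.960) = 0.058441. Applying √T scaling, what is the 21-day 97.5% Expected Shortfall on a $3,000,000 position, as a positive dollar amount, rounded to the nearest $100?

σ_{21d} = 0.66% × √21 = 3.024%.
ES multiplier = φ(z)/(1−α) = 0.058441/0.025 = 2.338.
ES = 3.024% × 2.338 = 7.070%; on $3,000,000: $212,100.

$212,100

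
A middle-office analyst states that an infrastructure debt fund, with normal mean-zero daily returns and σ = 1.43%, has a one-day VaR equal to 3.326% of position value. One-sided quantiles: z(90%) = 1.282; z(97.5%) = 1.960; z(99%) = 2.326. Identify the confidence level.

Implied z = VaR/σ = 3.326 / 1.43 = 2.326.
This matches z(99%) = 2.326.

99%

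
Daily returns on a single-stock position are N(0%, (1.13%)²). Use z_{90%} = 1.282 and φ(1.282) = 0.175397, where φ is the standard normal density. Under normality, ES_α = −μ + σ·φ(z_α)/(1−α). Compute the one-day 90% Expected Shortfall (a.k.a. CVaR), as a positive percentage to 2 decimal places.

Tail multiplier: φ(z)/(1−α) = 0.175397 / 0.1 = 1.754.
ES = 1.13% × 1.754 = 1.982%.

1.98%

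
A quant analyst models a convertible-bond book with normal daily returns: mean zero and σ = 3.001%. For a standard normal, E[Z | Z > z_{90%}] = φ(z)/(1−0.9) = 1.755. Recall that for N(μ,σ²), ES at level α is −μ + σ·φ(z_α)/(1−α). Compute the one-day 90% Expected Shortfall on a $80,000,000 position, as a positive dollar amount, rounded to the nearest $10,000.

$4,210,000

ES = 3.001% × 1.755 = 5.267%.
On $80,000,000: 0.05267 × $80,000,000 = $4,213,600.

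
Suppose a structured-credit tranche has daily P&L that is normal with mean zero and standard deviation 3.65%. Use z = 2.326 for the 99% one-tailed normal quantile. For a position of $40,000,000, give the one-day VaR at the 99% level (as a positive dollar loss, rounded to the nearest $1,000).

$3,396,000

VaR = z·σ = 2.326 × 3.65% = 8.490%.
On $40,000,000: 0.08490 × $40,000,000 = $3,396,000.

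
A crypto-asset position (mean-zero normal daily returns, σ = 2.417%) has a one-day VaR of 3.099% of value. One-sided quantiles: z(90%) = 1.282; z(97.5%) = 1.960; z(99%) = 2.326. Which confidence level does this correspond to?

Implied z = VaR/σ = 3.099 / 2.417 = 1.282.
This matches z(90%) = 1.282.

90%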